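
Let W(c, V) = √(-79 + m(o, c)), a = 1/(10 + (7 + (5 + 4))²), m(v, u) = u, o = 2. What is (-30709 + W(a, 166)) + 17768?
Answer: -12941 + I*√5589458/266 ≈ -12941.0 + 8.888*I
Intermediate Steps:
a = 1/266 (a = 1/(10 + (7 + 9)²) = 1/(10 + 16²) = 1/(10 + 256) = 1/266 ≈ 0.0037594)
W(c, V) = √(-79 + c)
(-30709 + W(a, 166)) + 17768 = (-30709 + √(-79 + 1/266)) + 17768 = (-30709 + √(-21013/266)) + 17768 = (-30709 + I*√5589458/266) + 17768 = -12941 + I*√5589458/266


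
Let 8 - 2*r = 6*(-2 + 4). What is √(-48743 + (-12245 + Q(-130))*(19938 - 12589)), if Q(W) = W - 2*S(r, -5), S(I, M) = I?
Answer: I*√90963222 ≈ 9537.5*I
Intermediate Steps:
r = -2 (r = 4 - 3*(-2 + 4) = 4 - 3*2 = 4 - ½*12 = 4 - 6 = -2)
Q(W) = 4 + W (Q(W) = W - 2*(-2) = W + 4 = 4 + W)
√(-48743 + (-12245 + Q(-130))*(19938 - 12589)) = √(-48743 + (-12245 + (4 - 130))*(19938 - 12589)) = √(-48743 + (-12245 - 126)*7349) = √(-48743 - 12371*7349) = √(-48743 - 90914479) = √(-90963222) = I*√90963222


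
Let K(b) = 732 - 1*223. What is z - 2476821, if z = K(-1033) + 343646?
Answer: -2132666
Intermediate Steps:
K(b) = 509 (K(b) = 732 - 223 = 509)
z = 344155 (z = 509 + 343646 = 344155)
z - 2476821 = 344155 - 2476821 = -2132666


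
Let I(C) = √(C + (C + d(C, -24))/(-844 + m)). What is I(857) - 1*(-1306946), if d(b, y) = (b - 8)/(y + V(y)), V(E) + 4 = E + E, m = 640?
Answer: 1306946 + √12812743005/3876 ≈ 1.3070e+6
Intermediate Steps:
V(E) = -4 + 2*E (V(E) = -4 + (E + E) = -4 + 2*E)
d(b, y) = (-8 + b)/(-4 + 3*y) (d(b, y) = (b - 8)/(y + (-4 + 2*y)) = (-8 + b)/(-4 + 3*y))
I(C) = √(-1/1938 + 5143*C/5168) (I(C) = √(C + (C + (-8 + C)/(-4 + 3*(-24)))/(-844 + 640)) = √(C + (C + (-8 + C)/(-4 - 72))/(-204)) = √(C + (C + (-8 + C)/(-76))*(-1/204)) = √(C + (C - (-8 + C)/76)*(-1/204)) = √(C + (C + (2/19 - C/76))*(-1/204)) = √(C + (2/19 + 75*C/76)*(-1/204)) = √(C + (-1/1938 - 25*C/5168)) = √(-1/1938 + 5143*C/5168))
I(857) - 1*(-1306946) = √(-7752 + 14950701*857)/3876 - 1*(-1306946) = √(-7752 + 12812750757)/3876 + 1306946 = √12812743005/3876 + 1306946 = 1306946 + √12812743005/3876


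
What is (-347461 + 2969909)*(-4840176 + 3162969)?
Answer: -4398388142736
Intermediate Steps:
(-347461 + 2969909)*(-4840176 + 3162969) = 2622448*(-1677207) = -4398388142736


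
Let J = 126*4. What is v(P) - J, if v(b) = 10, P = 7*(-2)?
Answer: -494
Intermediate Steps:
J = 504
P = -14
v(P) - J = 10 - 1*504 = 10 - 504 = -494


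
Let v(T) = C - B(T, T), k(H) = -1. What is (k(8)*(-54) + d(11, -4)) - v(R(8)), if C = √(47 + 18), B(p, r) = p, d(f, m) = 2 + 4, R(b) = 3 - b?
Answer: 55 - √65 ≈ 46.938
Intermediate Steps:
d(f, m) = 6
C = √65 ≈ 8.0623
v(T) = √65 - T
(k(8)*(-54) + d(11, -4)) - v(R(8)) = (-1*(-54) + 6) - (√65 - (3 - 1*8)) = (54 + 6) - (√65 - (3 - 8)) = 60 - (√65 - 1*(-5)) = 60 - (√65 + 5) = 60 - (5 + √65) = 60 + (-5 - √65) = 55 - √65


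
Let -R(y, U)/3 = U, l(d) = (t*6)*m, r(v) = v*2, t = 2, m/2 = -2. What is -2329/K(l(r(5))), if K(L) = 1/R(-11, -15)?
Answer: -104805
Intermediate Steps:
m = -4 (m = 2*(-2) = -4)
r(v) = 2*v
l(d) = -48 (l(d) = (2*6)*(-4) = 12*(-4) = -48)
R(y, U) = -3*U
K(L) = 1/45 (K(L) = 1/(-3*(-15)) = 1/45)
-2329/K(l(r(5))) = -2329/1/45 = -2329*45 = -104805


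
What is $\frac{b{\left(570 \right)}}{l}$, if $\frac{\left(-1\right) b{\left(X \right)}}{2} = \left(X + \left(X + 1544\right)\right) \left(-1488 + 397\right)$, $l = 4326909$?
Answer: $\frac{5856488}{4326909} \approx 1.3535$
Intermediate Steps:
$b{\left(X \right)} = 3369008 + 4364 X$ ($b{\left(X \right)} = - 2 \left(X + \left(X + 1544\right)\right) \left(-1488 + 397\right) = - 2 \left(X + \left(1544 + X\right)\right) \left(-1091\right) = - 2 \left(1544 + 2 X\right) \left(-1091\right) = - 2 \left(-1684504 - 2182 X\right) = 3369008 + 4364 X$)
$\frac{b{\left(570 \right)}}{l} = \frac{3369008 + 4364 \cdot 570}{4326909} = \left(3369008 + 2487480\right) \frac{1}{4326909} = 5856488 \cdot \frac{1}{4326909} = \frac{5856488}{4326909}$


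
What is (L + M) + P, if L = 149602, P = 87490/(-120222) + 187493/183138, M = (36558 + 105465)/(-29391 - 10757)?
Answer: 11019783814120832723/73662267791844 ≈ 1.4960e+5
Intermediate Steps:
M = -142023/40148 (M = 142023/(-40148) = 142023*(-1/40148) = -142023/40148 ≈ -3.5375)
P = 1086339971/3669536106 (P = 87490*(-1/120222) + 187493*(1/183138) = -43745/60111 + 187493/183138 = 1086339971/3669536106 ≈ 0.29604)
(L + M) + P = (149602 - 142023/40148) + 1086339971/3669536106 = 6006079073/40148 + 1086339971/3669536106 = 11019783814120832723/73662267791844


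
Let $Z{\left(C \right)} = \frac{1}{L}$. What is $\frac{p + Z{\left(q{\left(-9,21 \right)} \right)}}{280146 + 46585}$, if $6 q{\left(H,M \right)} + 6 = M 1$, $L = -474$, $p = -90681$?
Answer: $- \frac{42982795}{154870494} \approx -0.27754$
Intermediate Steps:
$q{\left(H,M \right)} = -1 + \frac{M}{6}$ ($q{\left(H,M \right)} = -1 + \frac{M 1}{6} = -1 + \frac{M}{6}$)
$Z{\left(C \right)} = - \frac{1}{474}$ ($Z{\left(C \right)} = \frac{1}{-474} = - \frac{1}{474}$)
$\frac{p + Z{\left(q{\left(-9,21 \right)} \right)}}{280146 + 46585} = \frac{-90681 - \frac{1}{474}}{280146 + 46585} = - \frac{42982795}{474 \cdot 326731} = \left(- \frac{42982795}{474}\right) \frac{1}{326731} = - \frac{42982795}{154870494}$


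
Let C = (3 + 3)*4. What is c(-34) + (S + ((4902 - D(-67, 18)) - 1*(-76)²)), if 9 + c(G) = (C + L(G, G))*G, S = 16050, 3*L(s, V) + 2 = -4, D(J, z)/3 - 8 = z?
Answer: 14341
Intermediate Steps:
D(J, z) = 24 + 3*z
L(s, V) = -2 (L(s, V) = -⅔ + (⅓)*(-4) = -⅔ - 4/3 = -2)
C = 24 (C = 6*4 = 24)
c(G) = -9 + 22*G (c(G) = -9 + (24 - 2)*G = -9 + 22*G)
c(-34) + (S + ((4902 - D(-67, 18)) - 1*(-76)²)) = (-9 + 22*(-34)) + (16050 + ((4902 - (24 + 3*18)) - 1*(-76)²)) = (-9 - 748) + (16050 + ((4902 - (24 + 54)) - 1*5776)) = -757 + (16050 + ((4902 - 1*78) - 5776)) = -757 + (16050 + ((4902 - 78) - 5776)) = -757 + (16050 + (4824 - 5776)) = -757 + (16050 - 952) = -757 + 15098 = 14341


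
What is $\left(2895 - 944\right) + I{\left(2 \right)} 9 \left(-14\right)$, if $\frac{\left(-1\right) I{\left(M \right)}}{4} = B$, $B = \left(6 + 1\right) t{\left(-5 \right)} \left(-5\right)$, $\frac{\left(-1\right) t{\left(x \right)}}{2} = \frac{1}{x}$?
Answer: $-5105$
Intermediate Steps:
$t{\left(x \right)} = - \frac{2}{x}$
$B = -14$ ($B = \left(6 + 1\right) \left(- \frac{2}{-5}\right) \left(-5\right) = 7 \left(\left(-2\right) \left(- \frac{1}{5}\right)\right) \left(-5\right) = 7 \cdot \frac{2}{5} \left(-5\right) = \frac{14}{5} \left(-5\right) = -14$)
$I{\left(M \right)} = 56$ ($I{\left(M \right)} = \left(-4\right) \left(-14\right) = 56$)
$\left(2895 - 944\right) + I{\left(2 \right)} 9 \left(-14\right) = \left(2895 - 944\right) + 56 \cdot 9 \left(-14\right) = 1951 + 504 \left(-14\right) = 1951 - 7056 = -5105$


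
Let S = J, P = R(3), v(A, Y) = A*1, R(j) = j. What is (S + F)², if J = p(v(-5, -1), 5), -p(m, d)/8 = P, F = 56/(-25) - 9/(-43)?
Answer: 783048289/1155625 ≈ 677.60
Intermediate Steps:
v(A, Y) = A
F = -2183/1075 (F = 56*(-1/25) - 9*(-1/43) = -56/25 + 9/43 = -2183/1075 ≈ -2.0307)
P = 3
p(m, d) = -24 (p(m, d) = -8*3 = -24)
J = -24
S = -24
(S + F)² = (-24 - 2183/1075)² = (-27983/1075)² = 783048289/1155625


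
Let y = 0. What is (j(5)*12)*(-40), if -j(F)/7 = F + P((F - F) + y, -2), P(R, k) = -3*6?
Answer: -43680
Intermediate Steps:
P(R, k) = -18
j(F) = 126 - 7*F (j(F) = -7*(F - 18) = -7*(-18 + F) = 126 - 7*F)
(j(5)*12)*(-40) = ((126 - 7*5)*12)*(-40) = ((126 - 35)*12)*(-40) = (91*12)*(-40) = 1092*(-40) = -43680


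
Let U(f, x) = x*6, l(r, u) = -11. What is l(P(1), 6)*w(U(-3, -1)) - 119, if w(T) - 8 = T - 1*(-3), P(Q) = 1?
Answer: -174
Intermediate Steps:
U(f, x) = 6*x
w(T) = 11 + T (w(T) = 8 + (T - 1*(-3)) = 8 + (T + 3) = 8 + (3 + T) = 11 + T)
l(P(1), 6)*w(U(-3, -1)) - 119 = -11*(11 + 6*(-1)) - 119 = -11*(11 - 6) - 119 = -11*5 - 119 = -55 - 119 = -174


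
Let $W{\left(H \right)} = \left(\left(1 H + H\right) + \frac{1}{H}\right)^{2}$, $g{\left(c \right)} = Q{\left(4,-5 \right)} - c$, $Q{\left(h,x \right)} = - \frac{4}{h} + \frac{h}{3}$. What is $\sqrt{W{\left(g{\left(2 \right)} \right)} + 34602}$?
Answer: $\frac{\sqrt{7788931}}{15} \approx 186.06$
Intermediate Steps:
$Q{\left(h,x \right)} = - \frac{4}{h} + \frac{h}{3}$ ($Q{\left(h,x \right)} = - \frac{4}{h} + h \frac{1}{3} = - \frac{4}{h} + \frac{h}{3}$)
$g{\left(c \right)} = \frac{1}{3} - c$ ($g{\left(c \right)} = \left(- \frac{4}{4} + \frac{1}{3} \cdot 4\right) - c = \left(\left(-4\right) \frac{1}{4} + \frac{4}{3}\right) - c = \left(-1 + \frac{4}{3}\right) - c = \frac{1}{3} - c$)
$W{\left(H \right)} = \left(\frac{1}{H} + 2 H\right)^{2}$ ($W{\left(H \right)} = \left(\left(H + H\right) + \frac{1}{H}\right)^{2} = \left(2 H + \frac{1}{H}\right)^{2} = \left(\frac{1}{H} + 2 H\right)^{2}$)
$\sqrt{W{\left(g{\left(2 \right)} \right)} + 34602} = \sqrt{\frac{\left(1 + 2 \left(\frac{1}{3} - 2\right)^{2}\right)^{2}}{\left(\frac{1}{3} - 2\right)^{2}} + 34602} = \sqrt{\frac{\left(1 + 2 \left(- \frac{5}{3}\right)^{2}\right)^{2}}{\frac{25}{9}} + 34602} = \sqrt{\frac{9 \left(1 + 2 \cdot \frac{25}{9}\right)^{2}}{25} + 34602} = \sqrt{\frac{9 \left(1 + \frac{50}{9}\right)^{2}}{25} + 34602} = \sqrt{\frac{9 \left(\frac{59}{9}\right)^{2}}{25} + 34602} = \sqrt{\frac{9}{25} \cdot \frac{3481}{81} + 34602} = \sqrt{\frac{3481}{225} + 34602} = \sqrt{\frac{7788931}{225}} = \frac{\sqrt{7788931}}{15}$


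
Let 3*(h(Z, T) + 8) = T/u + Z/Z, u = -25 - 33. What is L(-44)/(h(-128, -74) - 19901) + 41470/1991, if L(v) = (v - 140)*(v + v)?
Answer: 2091576222/104498359 ≈ 20.015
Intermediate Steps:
L(v) = 2*v*(-140 + v) (L(v) = (-140 + v)*(2*v) = 2*v*(-140 + v))
u = -58
h(Z, T) = -23/3 - T/174 (h(Z, T) = -8 + (T/(-58) + Z/Z)/3 = -8 + (T*(-1/58) + 1)/3 = -8 + (-T/58 + 1)/3 = -8 + (1 - T/58)/3 = -8 + (1/3 - T/174) = -23/3 - T/174)
L(-44)/(h(-128, -74) - 19901) + 41470/1991 = (2*(-44)*(-140 - 44))/((-23/3 - 1/174*(-74)) - 19901) + 41470/1991 = (2*(-44)*(-184))/((-23/3 + 37/87) - 19901) + 41470*(1/1991) = 16192/(-210/29 - 19901) + 3770/181 = 16192/(-577339/29) + 3770/181 = 16192*(-29/577339) + 3770/181 = -469568/577339 + 3770/181 = 2091576222/104498359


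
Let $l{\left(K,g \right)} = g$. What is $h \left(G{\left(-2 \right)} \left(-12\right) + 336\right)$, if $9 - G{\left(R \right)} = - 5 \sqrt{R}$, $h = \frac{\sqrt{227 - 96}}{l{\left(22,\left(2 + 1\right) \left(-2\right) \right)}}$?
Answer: $- 38 \sqrt{131} + 10 i \sqrt{262} \approx -434.93 + 161.86 i$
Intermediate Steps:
$h = - \frac{\sqrt{131}}{6}$ ($h = \frac{\sqrt{227 - 96}}{\left(2 + 1\right) \left(-2\right)} = \frac{\sqrt{131}}{3 \left(-2\right)} = \frac{\sqrt{131}}{-6} = \sqrt{131} \left(- \frac{1}{6}\right) = - \frac{\sqrt{131}}{6} \approx -1.9076$)
$G{\left(R \right)} = 9 + 5 \sqrt{R}$ ($G{\left(R \right)} = 9 - - 5 \sqrt{R} = 9 + 5 \sqrt{R}$)
$h \left(G{\left(-2 \right)} \left(-12\right) + 336\right) = - \frac{\sqrt{131}}{6} \left(\left(9 + 5 \sqrt{-2}\right) \left(-12\right) + 336\right) = - \frac{\sqrt{131}}{6} \left(\left(9 + 5 i \sqrt{2}\right) \left(-12\right) + 336\right) = - \frac{\sqrt{131}}{6} \left(\left(-108 - 60 i \sqrt{2}\right) + 336\right) = - \frac{\sqrt{131}}{6} \left(228 - 60 i \sqrt{2}\right) = - \frac{\sqrt{131} \left(228 - 60 i \sqrt{2}\right)}{6}$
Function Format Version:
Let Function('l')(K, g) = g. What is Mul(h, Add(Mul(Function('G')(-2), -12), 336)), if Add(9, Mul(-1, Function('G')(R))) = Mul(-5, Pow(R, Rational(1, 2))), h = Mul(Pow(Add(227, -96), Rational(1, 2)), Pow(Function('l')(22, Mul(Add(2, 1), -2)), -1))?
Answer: Add(Mul(-38, Pow(131, Rational(1, 2))), Mul(10, I, Pow(262, Rational(1, 2)))) ≈ Add(-434.93, Mul(161.86, I))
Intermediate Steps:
h = Mul(Rational(-1, 6), Pow(131, Rational(1, 2))) (h = Mul(Pow(Add(227, -96), Rational(1, 2)), Pow(Mul(Add(2, 1), -2), -1)) = Mul(Pow(131, Rational(1, 2)), Pow(Mul(3, -2), -1)) = Mul(Pow(131, Rational(1, 2)), Pow(-6, -1)) = Mul(Pow(131, Rational(1, 2)), Rational(-1, 6)) = Mul(Rational(-1, 6), Pow(131, Rational(1, 2))) ≈ -1.9076)
Function('G')(R) = Add(9, Mul(5, Pow(R, Rational(1, 2)))) (Function('G')(R) = Add(9, Mul(-1, Mul(-5, Pow(R, Rational(1, 2))))) = Add(9, Mul(5, Pow(R, Rational(1, 2)))))
Mul(h, Add(Mul(Function('G')(-2), -12), 336)) = Mul(Mul(Rational(-1, 6), Pow(131, Rational(1, 2))), Add(Mul(Add(9, Mul(5, Pow(-2, Rational(1, 2)))), -12), 336)) = Mul(Mul(Rational(-1, 6), Pow(131, Rational(1, 2))), Add(Mul(Add(9, Mul(5, Mul(I, Pow(2, Rational(1, 2))))), -12), 336)) = Mul(Mul(Rational(-1, 6), Pow(131, Rational(1, 2))), Add(Mul(Add(9, Mul(5, I, Pow(2, Rational(1, 2)))), -12), 336)) = Mul(Mul(Rational(-1, 6), Pow(131, Rational(1, 2))), Add(Add(-108, Mul(-60, I, Pow(2, Rational(1, 2)))), 336)) = Mul(Mul(Rational(-1, 6), Pow(131, Rational(1, 2))), Add(228, Mul(-60, I, Pow(2, Rational(1, 2))))) = Mul(Rational(-1, 6), Pow(131, Rational(1, 2)), Add(228, Mul(-60, I, Pow(2, Rational(1, 2)))))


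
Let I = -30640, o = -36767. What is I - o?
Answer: 6127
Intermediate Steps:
I - o = -30640 - 1*(-36767) = -30640 + 36767 = 6127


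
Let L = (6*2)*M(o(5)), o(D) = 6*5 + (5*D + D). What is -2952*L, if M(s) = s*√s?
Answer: -4250880*√15 ≈ -1.6464e+7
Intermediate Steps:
o(D) = 30 + 6*D
M(s) = s^(3/2)
L = 1440*√15 (L = (6*2)*(30 + 6*5)^(3/2) = 12*(30 + 30)^(3/2) = 12*60^(3/2) = 12*(120*√15) = 1440*√15 ≈ 5577.1)
-2952*L = -4250880*√15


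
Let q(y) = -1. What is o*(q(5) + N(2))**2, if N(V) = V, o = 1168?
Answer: 1168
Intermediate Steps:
o*(q(5) + N(2))**2 = 1168*(-1 + 2)**2 = 1168*1**2 = 1168*1 = 1168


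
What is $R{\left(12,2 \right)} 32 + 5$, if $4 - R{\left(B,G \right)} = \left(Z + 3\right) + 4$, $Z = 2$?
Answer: $-155$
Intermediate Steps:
$R{\left(B,G \right)} = -5$ ($R{\left(B,G \right)} = 4 - \left(\left(2 + 3\right) + 4\right) = 4 - \left(5 + 4\right) = 4 - 9 = -5$)
$R{\left(12,2 \right)} 32 + 5 = \left(-5\right) 32 + 5 = -160 + 5 = -155$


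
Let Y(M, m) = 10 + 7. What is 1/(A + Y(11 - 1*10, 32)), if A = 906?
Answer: 1/923 ≈ 0.0010834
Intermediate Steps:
Y(M, m) = 17
1/(A + Y(11 - 1*10, 32)) = 1/(906 + 17) = 1/923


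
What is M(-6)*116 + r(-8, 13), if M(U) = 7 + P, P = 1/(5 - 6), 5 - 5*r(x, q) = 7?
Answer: 3478/5 ≈ 695.60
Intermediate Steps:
r(x, q) = -⅖ (r(x, q) = 1 - ⅕*7 = 1 - 7/5 = -⅖)
P = -1 (P = 1/(-1) = -1)
M(U) = 6 (M(U) = 7 - 1 = 6)
M(-6)*116 + r(-8, 13) = 6*116 - ⅖ = 696 - ⅖ = 3478/5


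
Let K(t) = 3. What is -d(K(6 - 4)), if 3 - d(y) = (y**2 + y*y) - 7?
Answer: 8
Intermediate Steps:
d(y) = 10 - 2*y**2 (d(y) = 3 - ((y**2 + y*y) - 7) = 3 - ((y**2 + y**2) - 7) = 3 - (2*y**2 - 7) = 3 - (-7 + 2*y**2) = 3 + (7 - 2*y**2) = 10 - 2*y**2)
-d(K(6 - 4)) = -(10 - 2*3**2) = -(10 - 2*9) = -(10 - 18) = -1*(-8) = 8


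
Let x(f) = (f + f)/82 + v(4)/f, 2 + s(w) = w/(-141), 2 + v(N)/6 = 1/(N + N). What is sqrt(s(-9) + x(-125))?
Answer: I*sqrt(1817656239)/19270 ≈ 2.2125*I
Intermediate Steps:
v(N) = -12 + 3/N (v(N) = -12 + 6/(N + N) = -12 + 6/((2*N)) = -12 + 6*(1/(2*N)) = -12 + 3/N)
s(w) = -2 - w/141 (s(w) = -2 + w/(-141) = -2 + w*(-1/141) = -2 - w/141)
x(f) = -45/(4*f) + f/41 (x(f) = (f + f)/82 + (-12 + 3/4)/f = (2*f)*(1/82) + (-12 + 3*(1/4))/f = f/41 + (-12 + 3/4)/f = f/41 - 45/(4*f) = -45/(4*f) + f/41)
sqrt(s(-9) + x(-125)) = sqrt((-2 - 1/141*(-9)) + (-45/4/(-125) + (1/41)*(-125))) = sqrt((-2 + 3/47) + (-45/4*(-1/125) - 125/41)) = sqrt(-91/47 + (9/100 - 125/41)) = sqrt(-91/47 - 12131/4100) = sqrt(-943257/192700) = I*sqrt(1817656239)/19270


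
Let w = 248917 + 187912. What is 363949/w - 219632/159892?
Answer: -9437273355/17461365617 ≈ -0.54047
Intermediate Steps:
w = 436829
363949/w - 219632/159892 = 363949/436829 - 219632/159892 = 363949*(1/436829) - 219632*1/159892 = 363949/436829 - 54908/39973 = -9437273355/17461365617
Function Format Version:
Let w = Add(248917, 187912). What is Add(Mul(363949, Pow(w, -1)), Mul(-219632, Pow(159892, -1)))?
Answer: Rational(-9437273355, 17461365617) ≈ -0.54047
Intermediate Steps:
w = 436829
Add(Mul(363949, Pow(w, -1)), Mul(-219632, Pow(159892, -1))) = Add(Mul(363949, Pow(436829, -1)), Mul(-219632, Pow(159892, -1))) = Add(Mul(363949, Rational(1, 436829)), Mul(-219632, Rational(1, 159892))) = Add(Rational(363949, 436829), Rational(-54908, 39973)) = Rational(-9437273355, 17461365617)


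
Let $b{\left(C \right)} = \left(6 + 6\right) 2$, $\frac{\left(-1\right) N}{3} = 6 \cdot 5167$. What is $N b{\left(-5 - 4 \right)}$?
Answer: $-2232144$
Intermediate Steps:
$N = -93006$ ($N = - 3 \cdot 6 \cdot 5167 = \left(-3\right) 31002 = -93006$)
$b{\left(C \right)} = 24$ ($b{\left(C \right)} = 12 \cdot 2 = 24$)
$N b{\left(-5 - 4 \right)} = \left(-93006\right) 24 = -2232144$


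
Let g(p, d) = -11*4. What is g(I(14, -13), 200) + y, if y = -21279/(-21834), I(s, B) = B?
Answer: -313139/7278 ≈ -43.025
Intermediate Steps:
g(p, d) = -44
y = 7093/7278 (y = -21279*(-1/21834) = 7093/7278 ≈ 0.97458)
g(I(14, -13), 200) + y = -44 + 7093/7278 = -313139/7278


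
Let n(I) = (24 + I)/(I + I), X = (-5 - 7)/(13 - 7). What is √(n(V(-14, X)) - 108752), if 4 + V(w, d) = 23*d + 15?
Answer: I*√532884030/70 ≈ 329.78*I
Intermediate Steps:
X = -2 (X = -12/6 = -12*⅙ = -2)
V(w, d) = 11 + 23*d (V(w, d) = -4 + (23*d + 15) = -4 + (15 + 23*d) = 11 + 23*d)
n(I) = (24 + I)/(2*I) (n(I) = (24 + I)/((2*I)) = (24 + I)*(1/(2*I)) = (24 + I)/(2*I))
√(n(V(-14, X)) - 108752) = √((24 + (11 + 23*(-2)))/(2*(11 + 23*(-2))) - 108752) = √((24 + (11 - 46))/(2*(11 - 46)) - 108752) = √((½)*(24 - 35)/(-35) - 108752) = √((½)*(-1/35)*(-11) - 108752) = √(11/70 - 108752) = √(-7612629/70) = I*√532884030/70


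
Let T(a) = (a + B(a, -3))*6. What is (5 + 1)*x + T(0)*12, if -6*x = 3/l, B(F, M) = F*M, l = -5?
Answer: ⅗ ≈ 0.60000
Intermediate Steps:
x = ⅒ (x = -1/(2*(-5)) = -(-1)/(2*5) = -⅙*(-⅗) = ⅒ ≈ 0.10000)
T(a) = -12*a (T(a) = (a + a*(-3))*6 = (a - 3*a)*6 = -2*a*6 = -12*a)
(5 + 1)*x + T(0)*12 = (5 + 1)*(⅒) - 12*0*12 = 6*(⅒) + 0*12 = ⅗ + 0 = ⅗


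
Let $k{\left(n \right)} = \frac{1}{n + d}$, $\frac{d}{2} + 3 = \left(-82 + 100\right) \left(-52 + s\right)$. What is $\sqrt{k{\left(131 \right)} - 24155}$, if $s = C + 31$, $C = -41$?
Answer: $\frac{3 i \sqrt{243163022}}{301} \approx 155.42 i$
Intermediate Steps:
$s = -10$ ($s = -41 + 31 = -10$)
$d = -2238$ ($d = -6 + 2 \left(-82 + 100\right) \left(-52 - 10\right) = -6 + 2 \cdot 18 \left(-62\right) = -6 + 2 \left(-1116\right) = -6 - 2232 = -2238$)
$k{\left(n \right)} = \frac{1}{-2238 + n}$ ($k{\left(n \right)} = \frac{1}{n - 2238} = \frac{1}{-2238 + n}$)
$\sqrt{k{\left(131 \right)} - 24155} = \sqrt{\frac{1}{-2238 + 131} - 24155} = \sqrt{\frac{1}{-2107} - 24155} = \sqrt{- \frac{1}{2107} - 24155} = \sqrt{- \frac{50894586}{2107}} = \frac{3 i \sqrt{243163022}}{301}$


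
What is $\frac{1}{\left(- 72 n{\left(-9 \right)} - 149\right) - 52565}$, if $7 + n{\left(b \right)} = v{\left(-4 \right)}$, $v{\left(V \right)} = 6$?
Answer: $- \frac{1}{52642} \approx -1.8996 \cdot 10^{-5}$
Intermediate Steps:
$n{\left(b \right)} = -1$ ($n{\left(b \right)} = -7 + 6 = -1$)
$\frac{1}{\left(- 72 n{\left(-9 \right)} - 149\right) - 52565} = \frac{1}{\left(\left(-72\right) \left(-1\right) - 149\right) - 52565} = \frac{1}{\left(72 - 149\right) - 52565} = \frac{1}{-77 - 52565} = \frac{1}{-52642} = - \frac{1}{52642}$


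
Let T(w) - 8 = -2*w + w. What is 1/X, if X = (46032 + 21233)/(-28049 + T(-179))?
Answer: -27862/67265 ≈ -0.41421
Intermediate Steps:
T(w) = 8 - w (T(w) = 8 + (-2*w + w) = 8 - w)
X = -67265/27862 (X = (46032 + 21233)/(-28049 + (8 - 1*(-179))) = 67265/(-28049 + (8 + 179)) = 67265/(-28049 + 187) = 67265/(-27862) = 67265*(-1/27862) = -67265/27862 ≈ -2.4142)
1/X = 1/(-67265/27862) = -27862/67265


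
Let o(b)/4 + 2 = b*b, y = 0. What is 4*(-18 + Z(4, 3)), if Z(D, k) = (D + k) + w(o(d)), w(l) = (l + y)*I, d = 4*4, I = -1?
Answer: -4108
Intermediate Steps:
d = 16
o(b) = -8 + 4*b² (o(b) = -8 + 4*(b*b) = -8 + 4*b²)
w(l) = -l (w(l) = (l + 0)*(-1) = l*(-1) = -l)
Z(D, k) = -1016 + D + k (Z(D, k) = (D + k) - (-8 + 4*16²) = (D + k) - (-8 + 4*256) = (D + k) - (-8 + 1024) = (D + k) - 1*1016 = (D + k) - 1016 = -1016 + D + k)
4*(-18 + Z(4, 3)) = 4*(-18 + (-1016 + 4 + 3)) = 4*(-18 - 1009) = 4*(-1027) = -4108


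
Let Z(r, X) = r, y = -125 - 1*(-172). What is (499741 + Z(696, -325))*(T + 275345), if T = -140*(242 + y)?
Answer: 117545144745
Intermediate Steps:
y = 47 (y = -125 + 172 = 47)
T = -40460 (T = -140*(242 + 47) = -140*289 = -40460)
(499741 + Z(696, -325))*(T + 275345) = (499741 + 696)*(-40460 + 275345) = 500437*234885 = 117545144745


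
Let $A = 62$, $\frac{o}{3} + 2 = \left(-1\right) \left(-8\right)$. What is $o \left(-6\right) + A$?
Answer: $-46$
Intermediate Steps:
$o = 18$ ($o = -6 + 3 \left(\left(-1\right) \left(-8\right)\right) = -6 + 3 \cdot 8 = -6 + 24 = 18$)
$o \left(-6\right) + A = 18 \left(-6\right) + 62 = -108 + 62 = -46$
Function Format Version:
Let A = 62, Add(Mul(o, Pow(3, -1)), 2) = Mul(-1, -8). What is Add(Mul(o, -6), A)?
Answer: -46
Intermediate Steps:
o = 18 (o = Add(-6, Mul(3, Mul(-1, -8))) = Add(-6, Mul(3, 8)) = Add(-6, 24) = 18)
Add(Mul(o, -6), A) = Add(Mul(18, -6), 62) = Add(-108, 62) = -46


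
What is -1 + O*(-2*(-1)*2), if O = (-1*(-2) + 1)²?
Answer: 35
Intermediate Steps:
O = 9 (O = (2 + 1)² = 3² = 9)
-1 + O*(-2*(-1)*2) = -1 + 9*(-2*(-1)*2) = -1 + 9*(2*2) = -1 + 9*4 = -1 + 36 = 35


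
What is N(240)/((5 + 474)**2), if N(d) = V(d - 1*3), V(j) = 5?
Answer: 5/229441 ≈ 2.1792e-5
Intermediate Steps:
N(d) = 5
N(240)/((5 + 474)**2) = 5/((5 + 474)**2) = 5/(479**2) = 5/229441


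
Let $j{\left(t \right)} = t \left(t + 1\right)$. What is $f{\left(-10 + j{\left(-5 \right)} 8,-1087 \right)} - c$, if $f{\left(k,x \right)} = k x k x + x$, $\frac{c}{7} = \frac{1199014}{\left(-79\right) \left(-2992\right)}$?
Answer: $\frac{3141957257997443}{118184} \approx 2.6585 \cdot 10^{10}$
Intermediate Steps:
$j{\left(t \right)} = t \left(1 + t\right)$
$c = \frac{4196549}{118184}$ ($c = 7 \frac{1199014}{\left(-79\right) \left(-2992\right)} = 7 \cdot \frac{1199014}{236368} = 7 \cdot 1199014 \cdot \frac{1}{236368} = 7 \cdot \frac{599507}{118184} = \frac{4196549}{118184} \approx 35.509$)
$f{\left(k,x \right)} = x + k^{2} x^{2}$ ($f{\left(k,x \right)} = x k^{2} x + x = k^{2} x^{2} + x = x + k^{2} x^{2}$)
$f{\left(-10 + j{\left(-5 \right)} 8,-1087 \right)} - c = - 1087 \left(1 - 1087 \left(-10 + - 5 \left(1 - 5\right) 8\right)^{2}\right) - \frac{4196549}{118184} = - 1087 \left(1 - 1087 \left(-10 + \left(-5\right) \left(-4\right) 8\right)^{2}\right) - \frac{4196549}{118184} = - 1087 \left(1 - 1087 \left(-10 + 20 \cdot 8\right)^{2}\right) - \frac{4196549}{118184} = - 1087 \left(1 - 1087 \left(-10 + 160\right)^{2}\right) - \frac{4196549}{118184} = - 1087 \left(1 - 1087 \cdot 150^{2}\right) - \frac{4196549}{118184} = - 1087 \left(1 - 24457500\right) - \frac{4196549}{118184} = \left(-1087\right) \left(-24457499\right) - \frac{4196549}{118184} = 26585301413 - \frac{4196549}{118184} = \frac{3141957257997443}{118184}$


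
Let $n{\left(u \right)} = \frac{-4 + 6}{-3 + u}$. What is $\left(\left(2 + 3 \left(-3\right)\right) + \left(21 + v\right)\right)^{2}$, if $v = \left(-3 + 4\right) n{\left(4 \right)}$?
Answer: $256$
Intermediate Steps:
$n{\left(u \right)} = \frac{2}{-3 + u}$
$v = 2$ ($v = \left(-3 + 4\right) \frac{2}{-3 + 4} = 1 \cdot \frac{2}{1} = 1 \cdot 2 \cdot 1 = 1 \cdot 2 = 2$)
$\left(\left(2 + 3 \left(-3\right)\right) + \left(21 + v\right)\right)^{2} = \left(\left(2 + 3 \left(-3\right)\right) + \left(21 + 2\right)\right)^{2} = \left(\left(2 - 9\right) + 23\right)^{2} = \left(-7 + 23\right)^{2} = 16^{2} = 256$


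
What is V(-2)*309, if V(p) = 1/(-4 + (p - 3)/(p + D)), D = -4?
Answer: -1854/19 ≈ -97.579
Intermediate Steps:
V(p) = 1/(-4 + (-3 + p)/(-4 + p)) (V(p) = 1/(-4 + (p - 3)/(p - 4)) = 1/(-4 + (-3 + p)/(-4 + p)))
V(-2)*309 = ((4 - 1*(-2))/(-13 + 3*(-2)))*309 = ((4 + 2)/(-13 - 6))*309 = (6/(-19))*309 = -1/19*6*309 = -6/19*309 = -1854/19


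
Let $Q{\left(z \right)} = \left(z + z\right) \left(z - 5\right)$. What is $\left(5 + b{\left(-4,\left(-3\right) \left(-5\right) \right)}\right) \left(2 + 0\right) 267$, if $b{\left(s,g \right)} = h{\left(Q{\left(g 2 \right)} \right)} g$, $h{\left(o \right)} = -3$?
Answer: $-21360$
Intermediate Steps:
$Q{\left(z \right)} = 2 z \left(-5 + z\right)$
$b{\left(s,g \right)} = - 3 g$
$\left(5 + b{\left(-4,\left(-3\right) \left(-5\right) \right)}\right) \left(2 + 0\right) 267 = \left(5 - 3 \left(\left(-3\right) \left(-5\right)\right)\right) \left(2 + 0\right) 267 = \left(5 - 45\right) 2 \cdot 267 = \left(-40\right) 2 \cdot 267 = \left(-80\right) 267 = -21360$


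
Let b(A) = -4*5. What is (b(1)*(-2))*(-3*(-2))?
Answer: 240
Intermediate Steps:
b(A) = -20
(b(1)*(-2))*(-3*(-2)) = (-20*(-2))*(-3*(-2)) = 40*6 = 240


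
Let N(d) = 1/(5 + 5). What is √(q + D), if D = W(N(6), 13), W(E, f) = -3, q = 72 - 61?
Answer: 2*√2 ≈ 2.8284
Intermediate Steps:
N(d) = ⅒ (N(d) = 1/10 = ⅒)
q = 11
D = -3
√(q + D) = √(11 - 3) = √8 = 2*√2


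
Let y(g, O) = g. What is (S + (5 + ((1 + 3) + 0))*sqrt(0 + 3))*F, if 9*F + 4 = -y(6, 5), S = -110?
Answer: 1100/9 - 10*sqrt(3) ≈ 104.90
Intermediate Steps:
F = -10/9 (F = -4/9 + (-1*6)/9 = -4/9 + (1/9)*(-6) = -4/9 - 2/3 = -10/9 ≈ -1.1111)
(S + (5 + ((1 + 3) + 0))*sqrt(0 + 3))*F = (-110 + (5 + ((1 + 3) + 0))*sqrt(0 + 3))*(-10/9) = (-110 + (5 + (4 + 0))*sqrt(3))*(-10/9) = (-110 + (5 + 4)*sqrt(3))*(-10/9) = (-110 + 9*sqrt(3))*(-10/9) = 1100/9 - 10*sqrt(3)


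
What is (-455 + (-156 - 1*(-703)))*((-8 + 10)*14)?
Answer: 2576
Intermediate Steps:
(-455 + (-156 - 1*(-703)))*((-8 + 10)*14) = (-455 + (-156 + 703))*(2*14) = (-455 + 547)*28 = 92*28 = 2576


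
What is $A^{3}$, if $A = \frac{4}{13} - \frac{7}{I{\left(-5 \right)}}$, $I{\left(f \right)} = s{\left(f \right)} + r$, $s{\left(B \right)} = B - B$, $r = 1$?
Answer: $- \frac{658503}{2197} \approx -299.73$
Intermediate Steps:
$s{\left(B \right)} = 0$
$I{\left(f \right)} = 1$ ($I{\left(f \right)} = 0 + 1 = 1$)
$A = - \frac{87}{13}$ ($A = \frac{4}{13} - \frac{7}{1} = 4 \cdot \frac{1}{13} - 7 = \frac{4}{13} - 7 = - \frac{87}{13} \approx -6.6923$)
$A^{3} = \left(- \frac{87}{13}\right)^{3} = - \frac{658503}{2197}$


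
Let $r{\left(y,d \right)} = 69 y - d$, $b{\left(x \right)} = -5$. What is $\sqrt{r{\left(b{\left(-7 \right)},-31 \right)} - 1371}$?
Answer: $i \sqrt{1685} \approx 41.049 i$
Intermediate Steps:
$r{\left(y,d \right)} = - d + 69 y$
$\sqrt{r{\left(b{\left(-7 \right)},-31 \right)} - 1371} = \sqrt{\left(\left(-1\right) \left(-31\right) + 69 \left(-5\right)\right) - 1371} = \sqrt{\left(31 - 345\right) - 1371} = \sqrt{-314 - 1371} = \sqrt{-1685} = i \sqrt{1685}$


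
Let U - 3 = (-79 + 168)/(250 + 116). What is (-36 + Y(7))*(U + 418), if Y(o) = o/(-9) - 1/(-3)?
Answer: -25284700/1647 ≈ -15352.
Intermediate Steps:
U = 1187/366 (U = 3 + (-79 + 168)/(250 + 116) = 3 + 89/366 = 1187/366 ≈ 3.2432)
Y(o) = 1/3 - o/9 (Y(o) = o*(-1/9) - 1*(-1/3) = -o/9 + 1/3 = 1/3 - o/9)
(-36 + Y(7))*(U + 418) = (-36 + (1/3 - 1/9*7))*(1187/366 + 418) = (-36 + (1/3 - 7/9))*(154175/366) = (-36 - 4/9)*(154175/366) = -328/9*154175/366 = -25284700/1647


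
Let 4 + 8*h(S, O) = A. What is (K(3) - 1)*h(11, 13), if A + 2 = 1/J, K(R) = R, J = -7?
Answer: -43/28 ≈ -1.5357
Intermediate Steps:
A = -15/7 (A = -2 + 1/(-7) = -2 - 1/7 = -15/7 ≈ -2.1429)
h(S, O) = -43/56 (h(S, O) = -1/2 + (1/8)*(-15/7) = -1/2 - 15/56 = -43/56)
(K(3) - 1)*h(11, 13) = (3 - 1)*(-43/56) = 2*(-43/56) = -43/28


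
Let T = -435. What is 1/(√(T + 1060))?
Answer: 1/25 ≈ 0.040000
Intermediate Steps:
1/(√(T + 1060)) = 1/(√(-435 + 1060)) = 1/(√625) = 1/25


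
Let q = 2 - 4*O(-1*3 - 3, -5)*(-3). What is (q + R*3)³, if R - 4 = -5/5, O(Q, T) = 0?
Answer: 1331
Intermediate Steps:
R = 3 (R = 4 - 5/5 = 4 - 5*⅕ = 4 - 1 = 3)
q = 2 (q = 2 - 4*0*(-3) = 2 - 0*(-3) = 2 - 1*0 = 2 + 0 = 2)
(q + R*3)³ = (2 + 3*3)³ = (2 + 9)³ = 11³ = 1331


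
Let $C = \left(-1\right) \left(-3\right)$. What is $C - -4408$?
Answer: $4411$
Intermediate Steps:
$C = 3$
$C - -4408 = 3 - -4408 = 3 + 4408 = 4411$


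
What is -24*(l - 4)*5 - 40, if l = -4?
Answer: 920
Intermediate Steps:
-24*(l - 4)*5 - 40 = -24*(-4 - 4)*5 - 40 = -(-192)*5 - 40 = -24*(-40) - 40 = 960 - 40 = 920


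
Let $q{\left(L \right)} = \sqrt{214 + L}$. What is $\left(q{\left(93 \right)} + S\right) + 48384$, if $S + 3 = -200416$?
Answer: $-152035 + \sqrt{307} \approx -1.5202 \cdot 10^{5}$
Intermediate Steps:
$S = -200419$ ($S = -3 - 200416 = -200419$)
$\left(q{\left(93 \right)} + S\right) + 48384 = \left(\sqrt{214 + 93} - 200419\right) + 48384 = \left(\sqrt{307} - 200419\right) + 48384 = \left(-200419 + \sqrt{307}\right) + 48384 = -152035 + \sqrt{307}$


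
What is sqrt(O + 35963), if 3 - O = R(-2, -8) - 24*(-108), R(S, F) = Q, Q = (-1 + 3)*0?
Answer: sqrt(33374) ≈ 182.69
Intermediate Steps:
Q = 0 (Q = 2*0 = 0)
R(S, F) = 0
O = -2589 (O = 3 - (0 - 24*(-108)) = 3 - (0 + 2592) = 3 - 1*2592 = 3 - 2592 = -2589)
sqrt(O + 35963) = sqrt(-2589 + 35963) = sqrt(33374)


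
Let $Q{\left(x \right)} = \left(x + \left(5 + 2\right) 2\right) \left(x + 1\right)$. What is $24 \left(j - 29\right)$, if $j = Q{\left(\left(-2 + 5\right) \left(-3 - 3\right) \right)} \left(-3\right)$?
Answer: $-5592$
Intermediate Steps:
$Q{\left(x \right)} = \left(1 + x\right) \left(14 + x\right)$ ($Q{\left(x \right)} = \left(x + 7 \cdot 2\right) \left(1 + x\right) = \left(x + 14\right) \left(1 + x\right) = \left(14 + x\right) \left(1 + x\right) = \left(1 + x\right) \left(14 + x\right)$)
$j = -204$ ($j = \left(14 + \left(\left(-2 + 5\right) \left(-3 - 3\right)\right)^{2} + 15 \left(-2 + 5\right) \left(-3 - 3\right)\right) \left(-3\right) = \left(14 + \left(3 \left(-6\right)\right)^{2} + 15 \cdot 3 \left(-6\right)\right) \left(-3\right) = \left(14 + \left(-18\right)^{2} + 15 \left(-18\right)\right) \left(-3\right) = \left(14 + 324 - 270\right) \left(-3\right) = 68 \left(-3\right) = -204$)
$24 \left(j - 29\right) = 24 \left(-204 - 29\right) = 24 \left(-233\right) = -5592$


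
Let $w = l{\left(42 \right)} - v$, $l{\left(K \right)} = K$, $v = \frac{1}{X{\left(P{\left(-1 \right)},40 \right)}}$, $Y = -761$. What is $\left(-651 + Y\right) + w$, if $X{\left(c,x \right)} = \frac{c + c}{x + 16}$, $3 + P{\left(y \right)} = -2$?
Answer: $- \frac{6822}{5} \approx -1364.4$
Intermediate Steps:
$P{\left(y \right)} = -5$ ($P{\left(y \right)} = -3 - 2 = -5$)
$X{\left(c,x \right)} = \frac{2 c}{16 + x}$
$v = - \frac{28}{5}$ ($v = \frac{1}{2 \left(-5\right) \frac{1}{16 + 40}} = \frac{1}{2 \left(-5\right) \frac{1}{56}} = \frac{1}{- \frac{5}{28}} = - \frac{28}{5} \approx -5.6$)
$w = \frac{238}{5}$ ($w = 42 - - \frac{28}{5} = 42 + \frac{28}{5} = \frac{238}{5} \approx 47.6$)
$\left(-651 + Y\right) + w = \left(-651 - 761\right) + \frac{238}{5} = -1412 + \frac{238}{5} = - \frac{6822}{5}$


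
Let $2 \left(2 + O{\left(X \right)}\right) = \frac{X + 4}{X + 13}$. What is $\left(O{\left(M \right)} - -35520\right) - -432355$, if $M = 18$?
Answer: $\frac{14504074}{31} \approx 4.6787 \cdot 10^{5}$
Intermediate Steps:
$O{\left(X \right)} = -2 + \frac{4 + X}{2 \left(13 + X\right)}$ ($O{\left(X \right)} = -2 + \frac{\left(X + 4\right) \frac{1}{X + 13}}{2} = -2 + \frac{\left(4 + X\right) \frac{1}{13 + X}}{2} = -2 + \frac{\frac{1}{13 + X} \left(4 + X\right)}{2} = -2 + \frac{4 + X}{2 \left(13 + X\right)}$)
$\left(O{\left(M \right)} - -35520\right) - -432355 = \left(\frac{3 \left(-16 - 18\right)}{2 \left(13 + 18\right)} - -35520\right) - -432355 = \left(\frac{3 \left(-16 - 18\right)}{2 \cdot 31} + 35520\right) + 432355 = \left(\frac{3}{2} \cdot \frac{1}{31} \left(-34\right) + 35520\right) + 432355 = \left(- \frac{51}{31} + 35520\right) + 432355 = \frac{1101069}{31} + 432355 = \frac{14504074}{31}$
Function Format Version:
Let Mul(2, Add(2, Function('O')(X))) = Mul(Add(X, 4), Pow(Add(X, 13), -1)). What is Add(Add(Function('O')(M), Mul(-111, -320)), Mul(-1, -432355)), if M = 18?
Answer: Rational(14504074, 31) ≈ 4.6787e+5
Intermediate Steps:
Function('O')(X) = Add(-2, Mul(Rational(1, 2), Pow(Add(13, X), -1), Add(4, X))) (Function('O')(X) = Add(-2, Mul(Rational(1, 2), Mul(Add(X, 4), Pow(Add(X, 13), -1)))) = Add(-2, Mul(Rational(1, 2), Mul(Add(4, X), Pow(Add(13, X), -1)))) = Add(-2, Mul(Rational(1, 2), Mul(Pow(Add(13, X), -1), Add(4, X)))) = Add(-2, Mul(Rational(1, 2), Pow(Add(13, X), -1), Add(4, X))))
Add(Add(Function('O')(M), Mul(-111, -320)), Mul(-1, -432355)) = Add(Add(Mul(Rational(3, 2), Pow(Add(13, 18), -1), Add(-16, Mul(-1, 18))), Mul(-111, -320)), Mul(-1, -432355)) = Add(Add(Mul(Rational(3, 2), Pow(31, -1), Add(-16, -18)), 35520), 432355) = Add(Add(Mul(Rational(3, 2), Rational(1, 31), -34), 35520), 432355) = Add(Add(Rational(-51, 31), 35520), 432355) = Add(Rational(1101069, 31), 432355) = Rational(14504074, 31)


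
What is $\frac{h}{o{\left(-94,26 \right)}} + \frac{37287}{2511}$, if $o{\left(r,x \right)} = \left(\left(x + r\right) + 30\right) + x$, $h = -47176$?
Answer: $\frac{366995}{93} \approx 3946.2$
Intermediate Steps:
$o{\left(r,x \right)} = 30 + r + 2 x$ ($o{\left(r,x \right)} = \left(\left(r + x\right) + 30\right) + x = \left(30 + r + x\right) + x = 30 + r + 2 x$)
$\frac{h}{o{\left(-94,26 \right)}} + \frac{37287}{2511} = - \frac{47176}{30 - 94 + 2 \cdot 26} + \frac{37287}{2511} = - \frac{47176}{30 - 94 + 52} + 37287 \cdot \frac{1}{2511} = - \frac{47176}{-12} + \frac{1381}{93} = \left(-47176\right) \left(- \frac{1}{12}\right) + \frac{1381}{93} = \frac{11794}{3} + \frac{1381}{93} = \frac{366995}{93}$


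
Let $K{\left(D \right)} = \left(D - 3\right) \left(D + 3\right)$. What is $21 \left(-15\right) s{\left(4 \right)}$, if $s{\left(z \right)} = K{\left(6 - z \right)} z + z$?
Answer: $5040$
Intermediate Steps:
$K{\left(D \right)} = \left(-3 + D\right) \left(3 + D\right)$
$s{\left(z \right)} = z + z \left(-9 + \left(6 - z\right)^{2}\right)$ ($s{\left(z \right)} = \left(-9 + \left(6 - z\right)^{2}\right) z + z = z \left(-9 + \left(6 - z\right)^{2}\right) + z = z + z \left(-9 + \left(6 - z\right)^{2}\right)$)
$21 \left(-15\right) s{\left(4 \right)} = 21 \left(-15\right) 4 \left(-8 + \left(-6 + 4\right)^{2}\right) = - 315 \cdot 4 \left(-8 + \left(-2\right)^{2}\right) = - 315 \cdot 4 \left(-8 + 4\right) = - 315 \cdot 4 \left(-4\right) = \left(-315\right) \left(-16\right) = 5040$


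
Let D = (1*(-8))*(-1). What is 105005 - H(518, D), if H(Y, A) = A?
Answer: 104997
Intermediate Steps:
D = 8 (D = -8*(-1) = 8)
105005 - H(518, D) = 105005 - 1*8 = 105005 - 8 = 104997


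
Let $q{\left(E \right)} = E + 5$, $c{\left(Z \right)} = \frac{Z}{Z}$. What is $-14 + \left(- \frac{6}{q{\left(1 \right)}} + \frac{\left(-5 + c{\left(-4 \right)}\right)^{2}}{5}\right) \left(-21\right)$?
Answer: $- \frac{301}{5} \approx -60.2$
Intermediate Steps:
$c{\left(Z \right)} = 1$
$q{\left(E \right)} = 5 + E$
$-14 + \left(- \frac{6}{q{\left(1 \right)}} + \frac{\left(-5 + c{\left(-4 \right)}\right)^{2}}{5}\right) \left(-21\right) = -14 + \left(- \frac{6}{5 + 1} + \frac{\left(-5 + 1\right)^{2}}{5}\right) \left(-21\right) = -14 + \left(- \frac{6}{6} + \left(-4\right)^{2} \cdot \frac{1}{5}\right) \left(-21\right) = -14 + \left(\left(-6\right) \frac{1}{6} + 16 \cdot \frac{1}{5}\right) \left(-21\right) = -14 + \left(-1 + \frac{16}{5}\right) \left(-21\right) = -14 + \frac{11}{5} \left(-21\right) = -14 - \frac{231}{5} = - \frac{301}{5}$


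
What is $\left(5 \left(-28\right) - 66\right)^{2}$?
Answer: $42436$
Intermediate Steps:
$\left(5 \left(-28\right) - 66\right)^{2} = \left(-140 - 66\right)^{2} = \left(-206\right)^{2} = 42436$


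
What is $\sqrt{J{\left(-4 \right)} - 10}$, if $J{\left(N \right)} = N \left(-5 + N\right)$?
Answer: $\sqrt{26} \approx 5.099$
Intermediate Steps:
$\sqrt{J{\left(-4 \right)} - 10} = \sqrt{- 4 \left(-5 - 4\right) - 10} = \sqrt{\left(-4\right) \left(-9\right) - 10} = \sqrt{36 - 10} = \sqrt{26}$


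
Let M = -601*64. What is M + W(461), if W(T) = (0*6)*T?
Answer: -38464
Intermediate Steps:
W(T) = 0 (W(T) = 0*T = 0)
M = -38464
M + W(461) = -38464 + 0 = -38464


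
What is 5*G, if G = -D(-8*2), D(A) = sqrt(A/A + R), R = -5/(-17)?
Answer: -5*sqrt(374)/17 ≈ -5.6880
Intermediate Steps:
R = 5/17 (R = -5*(-1/17) = 5/17 ≈ 0.29412)
D(A) = sqrt(374)/17 (D(A) = sqrt(A/A + 5/17) = sqrt(1 + 5/17) = sqrt(22/17) = sqrt(374)/17)
G = -sqrt(374)/17 ≈ -1.1376
5*G = 5*(-sqrt(374)/17) = -5*sqrt(374)/17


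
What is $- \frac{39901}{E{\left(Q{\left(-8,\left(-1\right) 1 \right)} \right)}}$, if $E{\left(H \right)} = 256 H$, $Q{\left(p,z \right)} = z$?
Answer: $\frac{39901}{256} \approx 155.86$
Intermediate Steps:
$- \frac{39901}{E{\left(Q{\left(-8,\left(-1\right) 1 \right)} \right)}} = - \frac{39901}{256 \left(\left(-1\right) 1\right)} = - \frac{39901}{256 \left(-1\right)} = - \frac{39901}{-256} = \left(-39901\right) \left(- \frac{1}{256}\right) = \frac{39901}{256}$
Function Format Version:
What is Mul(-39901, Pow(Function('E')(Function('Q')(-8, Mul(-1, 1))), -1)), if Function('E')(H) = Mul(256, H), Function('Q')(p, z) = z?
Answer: Rational(39901, 256) ≈ 155.86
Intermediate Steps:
Mul(-39901, Pow(Function('E')(Function('Q')(-8, Mul(-1, 1))), -1)) = Mul(-39901, Pow(Mul(256, Mul(-1, 1)), -1)) = Mul(-39901, Pow(Mul(256, -1), -1)) = Mul(-39901, Pow(-256, -1)) = Mul(-39901, Rational(-1, 256)) = Rational(39901, 256)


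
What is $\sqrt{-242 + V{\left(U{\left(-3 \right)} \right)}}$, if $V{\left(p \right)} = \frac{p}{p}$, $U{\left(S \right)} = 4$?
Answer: $i \sqrt{241} \approx 15.524 i$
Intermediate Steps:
$V{\left(p \right)} = 1$
$\sqrt{-242 + V{\left(U{\left(-3 \right)} \right)}} = \sqrt{-242 + 1} = \sqrt{-241} = i \sqrt{241}$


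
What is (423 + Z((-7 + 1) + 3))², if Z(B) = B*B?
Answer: 186624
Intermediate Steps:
Z(B) = B²
(423 + Z((-7 + 1) + 3))² = (423 + ((-7 + 1) + 3)²)² = (423 + (-6 + 3)²)² = (423 + (-3)²)² = (423 + 9)² = 432² = 186624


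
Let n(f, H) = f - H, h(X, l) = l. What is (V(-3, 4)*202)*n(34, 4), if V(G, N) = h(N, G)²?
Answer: 54540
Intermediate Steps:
V(G, N) = G²
(V(-3, 4)*202)*n(34, 4) = ((-3)²*202)*(34 - 1*4) = (9*202)*(34 - 4) = 1818*30 = 54540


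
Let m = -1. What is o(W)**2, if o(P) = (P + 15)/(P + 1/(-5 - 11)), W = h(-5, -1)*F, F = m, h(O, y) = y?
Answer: 65536/225 ≈ 291.27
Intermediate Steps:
F = -1
W = 1 (W = -1*(-1) = 1)
o(P) = (15 + P)/(-1/16 + P) (o(P) = (15 + P)/(P + 1/(-16)) = (15 + P)/(P - 1/16) = (15 + P)/(-1/16 + P))
o(W)**2 = (16*(15 + 1)/(-1 + 16*1))**2 = (16*16/(-1 + 16))**2 = (16*16/15)**2 = (16*(1/15)*16)**2 = (256/15)**2 = 65536/225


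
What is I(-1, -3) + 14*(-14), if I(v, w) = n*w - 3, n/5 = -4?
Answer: -139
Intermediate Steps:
n = -20 (n = 5*(-4) = -20)
I(v, w) = -3 - 20*w (I(v, w) = -20*w - 3 = -3 - 20*w)
I(-1, -3) + 14*(-14) = (-3 - 20*(-3)) + 14*(-14) = (-3 + 60) - 196 = 57 - 196 = -139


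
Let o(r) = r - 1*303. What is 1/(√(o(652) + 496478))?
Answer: √55203/165609 ≈ 0.0014187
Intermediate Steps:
o(r) = -303 + r (o(r) = r - 303 = -303 + r)
1/(√(o(652) + 496478)) = 1/(√((-303 + 652) + 496478)) = 1/(√(349 + 496478)) = 1/(√496827) = 1/(3*√55203) = √55203/165609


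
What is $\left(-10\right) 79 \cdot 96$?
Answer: $-75840$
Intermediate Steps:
$\left(-10\right) 79 \cdot 96 = \left(-790\right) 96 = -75840$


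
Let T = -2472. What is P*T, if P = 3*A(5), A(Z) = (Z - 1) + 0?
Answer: -29664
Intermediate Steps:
A(Z) = -1 + Z (A(Z) = (-1 + Z) + 0 = -1 + Z)
P = 12 (P = 3*(-1 + 5) = 3*4 = 12)
P*T = 12*(-2472) = -29664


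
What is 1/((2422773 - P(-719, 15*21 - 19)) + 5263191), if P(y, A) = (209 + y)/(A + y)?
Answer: 141/1083720754 ≈ 1.3011e-7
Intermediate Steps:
P(y, A) = (209 + y)/(A + y)
1/((2422773 - P(-719, 15*21 - 19)) + 5263191) = 1/((2422773 - (209 - 719)/((15*21 - 19) - 719)) + 5263191) = 1/((2422773 - (-510)/((315 - 19) - 719)) + 5263191) = 1/((2422773 - (-510)/(296 - 719)) + 5263191) = 1/((2422773 - (-510)/(-423)) + 5263191) = 1/((2422773 - (-1)*(-510)/423) + 5263191) = 1/((2422773 - 1*170/141) + 5263191) = 1/((2422773 - 170/141) + 5263191) = 1/(341610823/141 + 5263191) = 1/(1083720754/141) = 141/1083720754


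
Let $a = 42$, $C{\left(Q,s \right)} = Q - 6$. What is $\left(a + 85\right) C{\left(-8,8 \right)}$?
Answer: $-1778$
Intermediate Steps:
$C{\left(Q,s \right)} = -6 + Q$
$\left(a + 85\right) C{\left(-8,8 \right)} = \left(42 + 85\right) \left(-6 - 8\right) = 127 \left(-14\right) = -1778$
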